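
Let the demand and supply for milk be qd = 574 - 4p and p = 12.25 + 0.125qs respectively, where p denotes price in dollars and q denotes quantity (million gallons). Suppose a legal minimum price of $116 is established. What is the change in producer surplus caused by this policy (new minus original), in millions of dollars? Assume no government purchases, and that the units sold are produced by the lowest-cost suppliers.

3000

Rearranging supply gives qs = 8p - 98. In a free market, 574 - 4p = 8p - 98 gives the equilibrium p* = 56, q* = 350.
Because the floor (116) lies above the market-clearing price, it is binding.
At p = 116: qd = 574 - 4·116 = 110 and qs = 8·116 - 98 = 830.
Producer surplus without the control is ½ · (56 - 12.25) · 350 = 7656.25.
With the floor, 110 units are sold at 116. The supply price at q = 110 is 26, so PS = ½ · [(116 - 12.25) + (116 - 26)] · 110 = 10656.25.
Change in producer surplus = 10656.25 - 7656.25 = 3000.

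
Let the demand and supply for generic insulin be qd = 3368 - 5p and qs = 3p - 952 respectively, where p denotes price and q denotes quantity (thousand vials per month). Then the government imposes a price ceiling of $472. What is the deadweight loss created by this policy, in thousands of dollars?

In a free market, 3368 - 5p = 3p - 952 gives the equilibrium p* = 540, q* = 668.
Because the ceiling (472) lies below the market-clearing price, it is binding.
At p = 472: qd = 3368 - 5·472 = 1008 and qs = 3·472 - 952 = 464.
Quantity traded falls to 464. At q = 464 the demand price is (3368 - 464)/5 = 580.8 and the supply price is (952 + 464)/3 = 472.
Deadweight loss = ½ · (580.8 - 472) · (668 - 464) = ½ · 108.8 · 204 = 11097.6.

11097.6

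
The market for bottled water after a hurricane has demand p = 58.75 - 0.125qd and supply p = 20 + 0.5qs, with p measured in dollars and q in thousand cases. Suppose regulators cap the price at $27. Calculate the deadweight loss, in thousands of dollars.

Rearranging demand gives qd = 470 - 8p; rearranging supply gives qs = 2p - 40. In a free market, 470 - 8p = 2p - 40 gives the equilibrium p* = 51, q* = 62.
Since 27 < 51, the ceiling is binding.
At p = 27: qd = 470 - 8·27 = 254 and qs = 2·27 - 40 = 14.
Quantity traded falls to 14. At q = 14 the demand price is (470 - 14)/8 = 57 and the supply price is (40 + 14)/2 = 27.
Deadweight loss = ½ · (57 - 27) · (62 - 14) = ½ · 30 · 48 = 720.

720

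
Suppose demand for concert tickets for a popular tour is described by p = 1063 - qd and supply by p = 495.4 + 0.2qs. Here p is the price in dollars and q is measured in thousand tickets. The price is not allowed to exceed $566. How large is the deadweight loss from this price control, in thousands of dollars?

8640

Rearranging demand gives qd = 1063 - p; rearranging supply gives qs = 5p - 2477. In a free market, 1063 - p = 5p - 2477 gives the equilibrium p* = 590, q* = 473.
The ceiling of 566 is below the equilibrium price 590, so it binds.
At p = 566: qd = 1063 - 566 = 497 and qs = 5·566 - 2477 = 353.
Quantity traded falls to 353. At q = 353 the demand price is 1063 - 353 = 710 and the supply price is (2477 + 353)/5 = 566.
Deadweight loss = ½ · (710 - 566) · (473 - 353) = ½ · 144 · 120 = 8640.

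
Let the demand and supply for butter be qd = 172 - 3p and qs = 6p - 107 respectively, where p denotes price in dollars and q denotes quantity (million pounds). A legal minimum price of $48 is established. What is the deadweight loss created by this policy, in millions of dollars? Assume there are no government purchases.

Equilibrium: 172 - 3p = 6p - 107, so 279 = 9p and p* = 31, q* = 79.
Because the floor (48) lies above the market-clearing price, it is binding.
At p = 48: qd = 172 - 3·48 = 28 and qs = 6·48 - 107 = 181.
Quantity traded falls to 28. At q = 28 the demand price is (172 - 28)/3 = 48 and the supply price is (107 + 28)/6 = 22.5.
Deadweight loss = ½ · (48 - 22.5) · (79 - 28) = ½ · 25.5 · 51 = 650.25.

650.25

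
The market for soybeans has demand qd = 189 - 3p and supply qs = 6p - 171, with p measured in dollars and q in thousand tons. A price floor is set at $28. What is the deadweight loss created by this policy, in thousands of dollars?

In a free market, 189 - 3p = 6p - 171 gives the equilibrium p* = 40, q* = 69.
The floor of 28 is below the equilibrium price 40, so it is not binding; the market clears at p* = 40, q* = 69.
Since the control does not bind, no trades are prevented and deadweight loss is zero.

0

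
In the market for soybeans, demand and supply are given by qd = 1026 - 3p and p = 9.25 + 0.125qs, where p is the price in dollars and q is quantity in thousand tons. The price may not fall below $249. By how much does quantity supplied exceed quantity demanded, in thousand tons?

Rearranging supply gives qs = 8p - 74. Equilibrium: 1026 - 3p = 8p - 74, so 1100 = 11p and p* = 100, q* = 726.
Since 249 > 100, the floor is binding.
At p = 249: qd = 1026 - 3·249 = 279 and qs = 8·249 - 74 = 1918.
Surplus = qs - qd = 1918 - 279 = 1639.

1639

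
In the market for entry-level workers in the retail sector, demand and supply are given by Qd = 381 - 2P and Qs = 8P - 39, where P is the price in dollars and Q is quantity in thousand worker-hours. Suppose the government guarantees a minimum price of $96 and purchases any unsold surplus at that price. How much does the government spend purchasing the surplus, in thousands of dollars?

51840

Without the control the market clears where 381 - 2P = 8P - 39, i.e. P* = 42 and Q* = 297.
Since 96 > 42, the floor is binding.
At P = 96: Qd = 381 - 2·96 = 189 and Qs = 8·96 - 39 = 729.
Surplus = Qs - Qd = 540.
Government expenditure = surplus × support price = 540 × 96 = 51840.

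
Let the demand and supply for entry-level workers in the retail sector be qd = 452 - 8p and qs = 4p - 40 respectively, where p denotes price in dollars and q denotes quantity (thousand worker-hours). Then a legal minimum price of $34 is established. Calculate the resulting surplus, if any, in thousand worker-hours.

0

Without the control the market clears where 452 - 8p = 4p - 40, i.e. p* = 41 and q* = 124.
Since 34 is below p* = 41, the floor does not bind and the free-market outcome prevails.
Since the control does not bind, there is no surplus.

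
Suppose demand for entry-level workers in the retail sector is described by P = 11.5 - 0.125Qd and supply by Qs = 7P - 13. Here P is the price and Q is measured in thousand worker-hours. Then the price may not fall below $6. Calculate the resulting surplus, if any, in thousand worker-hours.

Rearranging demand gives Qd = 92 - 8P. Without the control the market clears where 92 - 8P = 7P - 13, i.e. P* = 7 and Q* = 36.
Since 6 is below P* = 7, the floor does not bind and the free-market outcome prevails.
Since the control does not bind, there is no surplus.

0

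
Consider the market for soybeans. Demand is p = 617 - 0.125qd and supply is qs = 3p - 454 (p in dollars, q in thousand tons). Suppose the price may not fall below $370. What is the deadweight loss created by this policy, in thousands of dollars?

0

Rearranging demand gives qd = 4936 - 8p. Equilibrium: 4936 - 8p = 3p - 454, so 5390 = 11p and p* = 490, q* = 1016.
The floor of 370 is below the equilibrium price 490, so it is not binding; the market clears at p* = 490, q* = 1016.
Since the control does not bind, no trades are prevented and deadweight loss is zero.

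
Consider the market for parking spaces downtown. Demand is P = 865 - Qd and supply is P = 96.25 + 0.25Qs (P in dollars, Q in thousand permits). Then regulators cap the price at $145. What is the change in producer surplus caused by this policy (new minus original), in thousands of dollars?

Rearranging demand gives Qd = 865 - P; rearranging supply gives Qs = 4P - 385. In a free market, 865 - P = 4P - 385 gives the equilibrium P* = 250, Q* = 615.
Because the ceiling (145) lies below the market-clearing price, it is binding.
At P = 145: Qd = 865 - 145 = 720 and Qs = 4·145 - 385 = 195.
Producer surplus without the control is ½ · (250 - 96.25) · 615 = 47278.125.
With the ceiling, producers sell 195 units at 145, so PS = ½ · (145 - 96.25) · 195 = 4753.125.
Change in producer surplus = 4753.125 - 47278.125 = -42525.

-42525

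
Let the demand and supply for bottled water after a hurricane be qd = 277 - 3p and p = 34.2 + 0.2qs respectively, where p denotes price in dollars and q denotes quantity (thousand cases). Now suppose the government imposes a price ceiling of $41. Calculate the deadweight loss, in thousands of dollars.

1500

Rearranging supply gives qs = 5p - 171. In a free market, 277 - 3p = 5p - 171 gives the equilibrium p* = 56, q* = 109.
Since 41 < 56, the ceiling is binding.
At p = 41: qd = 277 - 3·41 = 154 and qs = 5·41 - 171 = 34.
Quantity traded falls to 34. At q = 34 the demand price is (277 - 34)/3 = 81 and the supply price is (171 + 34)/5 = 41.
Deadweight loss = ½ · (81 - 41) · (109 - 34) = ½ · 40 · 75 = 1500.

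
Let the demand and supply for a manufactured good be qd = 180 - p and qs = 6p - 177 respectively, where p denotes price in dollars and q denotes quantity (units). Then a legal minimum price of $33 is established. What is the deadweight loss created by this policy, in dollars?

Without the control the market clears where 180 - p = 6p - 177, i.e. p* = 51 and q* = 129.
Since 33 is below p* = 51, the floor does not bind and the free-market outcome prevails.
Since the control does not bind, no trades are prevented and deadweight loss is zero.

0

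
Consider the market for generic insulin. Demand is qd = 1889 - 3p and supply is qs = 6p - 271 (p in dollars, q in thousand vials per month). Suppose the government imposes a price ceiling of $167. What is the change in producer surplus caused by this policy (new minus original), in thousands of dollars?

-69350

In a free market, 1889 - 3p = 6p - 271 gives the equilibrium p* = 240, q* = 1169.
The ceiling of 167 is below the equilibrium price 240, so it binds.
At p = 167: qd = 1889 - 3·167 = 1388 and qs = 6·167 - 271 = 731.
Producer surplus without the control is ½ · (240 - 271/6) · 1169 = 1366561/12.
With the ceiling, producers sell 731 units at 167, so PS = ½ · (167 - 271/6) · 731 = 534361/12.
Change in producer surplus = 534361/12 - 1366561/12 = -69350.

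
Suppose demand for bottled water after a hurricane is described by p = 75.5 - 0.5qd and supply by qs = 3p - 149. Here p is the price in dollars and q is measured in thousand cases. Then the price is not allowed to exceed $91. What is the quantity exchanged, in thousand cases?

31

Rearranging demand gives qd = 151 - 2p. Without the control the market clears where 151 - 2p = 3p - 149, i.e. p* = 60 and q* = 31.
Since 91 is above p* = 60, the ceiling does not bind and the free-market outcome prevails.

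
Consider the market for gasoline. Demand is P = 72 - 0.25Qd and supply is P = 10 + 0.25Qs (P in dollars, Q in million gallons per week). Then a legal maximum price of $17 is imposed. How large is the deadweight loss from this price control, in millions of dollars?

2304

Rearranging demand gives Qd = 288 - 4P; rearranging supply gives Qs = 4P - 40. Equilibrium: 288 - 4P = 4P - 40, so 328 = 8P and P* = 41, Q* = 124.
Because the ceiling (17) lies below the market-clearing price, it is binding.
At P = 17: Qd = 288 - 4·17 = 220 and Qs = 4·17 - 40 = 28.
Quantity traded falls to 28. At Q = 28 the demand price is (288 - 28)/4 = 65 and the supply price is (40 + 28)/4 = 17.
Deadweight loss = ½ · (65 - 17) · (124 - 28) = ½ · 48 · 96 = 2304.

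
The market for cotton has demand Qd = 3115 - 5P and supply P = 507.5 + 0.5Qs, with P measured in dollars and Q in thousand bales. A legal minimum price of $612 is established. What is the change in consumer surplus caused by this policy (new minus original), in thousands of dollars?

Rearranging supply gives Qs = 2P - 1015. In a free market, 3115 - 5P = 2P - 1015 gives the equilibrium P* = 590, Q* = 165.
The floor of 612 is above the equilibrium price 590, so it binds.
At P = 612: Qd = 3115 - 5·612 = 55 and Qs = 2·612 - 1015 = 209.
Consumer surplus without the control is ½ · (623 - 590) · 165 = 2722.5.
With the floor, consumers buy 55 units at 612, so CS = ½ · (623 - 612) · 55 = 302.5.
Change in consumer surplus = 302.5 - 2722.5 = -2420.

-2420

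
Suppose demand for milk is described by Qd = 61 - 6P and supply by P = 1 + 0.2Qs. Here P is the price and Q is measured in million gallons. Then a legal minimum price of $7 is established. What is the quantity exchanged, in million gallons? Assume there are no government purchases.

19

Rearranging supply gives Qs = 5P - 5. Setting quantity demanded equal to quantity supplied, 61 - 6P = 5P - 5, gives P* = 6 and Q* = 25.
The floor of 7 is above the equilibrium price 6, so it binds.
At P = 7: Qd = 61 - 6·7 = 19 and Qs = 5·7 - 5 = 30.
The quantity actually transacted is the short side, demand: 19.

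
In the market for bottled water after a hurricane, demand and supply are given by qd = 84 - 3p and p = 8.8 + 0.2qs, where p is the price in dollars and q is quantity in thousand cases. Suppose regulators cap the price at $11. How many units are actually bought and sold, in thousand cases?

Rearranging supply gives qs = 5p - 44. In a free market, 84 - 3p = 5p - 44 gives the equilibrium p* = 16, q* = 36.
Since 11 < 16, the ceiling is binding.
At p = 11: qd = 84 - 3·11 = 51 and qs = 5·11 - 44 = 11.
The quantity actually transacted is the short side, supply: 11.

11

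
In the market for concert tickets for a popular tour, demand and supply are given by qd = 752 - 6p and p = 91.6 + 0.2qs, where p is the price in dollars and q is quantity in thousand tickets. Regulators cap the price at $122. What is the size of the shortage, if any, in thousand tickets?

Rearranging supply gives qs = 5p - 458. Setting quantity demanded equal to quantity supplied, 752 - 6p = 5p - 458, gives p* = 110 and q* = 92.
The ceiling of 122 is above the equilibrium price 110, so it is not binding; the market clears at p* = 110, q* = 92.
Since the control does not bind, there is no shortage.

0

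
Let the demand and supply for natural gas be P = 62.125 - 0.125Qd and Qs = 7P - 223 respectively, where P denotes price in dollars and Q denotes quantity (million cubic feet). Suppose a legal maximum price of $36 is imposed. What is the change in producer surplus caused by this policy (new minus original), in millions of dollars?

Rearranging demand gives Qd = 497 - 8P. Equilibrium: 497 - 8P = 7P - 223, so 720 = 15P and P* = 48, Q* = 113.
Because the ceiling (36) lies below the market-clearing price, it is binding.
At P = 36: Qd = 497 - 8·36 = 209 and Qs = 7·36 - 223 = 29.
Producer surplus without the control is ½ · (48 - 223/7) · 113 = 12769/14.
With the ceiling, producers sell 29 units at 36, so PS = ½ · (36 - 223/7) · 29 = 841/14.
Change in producer surplus = 841/14 - 12769/14 = -852.

-852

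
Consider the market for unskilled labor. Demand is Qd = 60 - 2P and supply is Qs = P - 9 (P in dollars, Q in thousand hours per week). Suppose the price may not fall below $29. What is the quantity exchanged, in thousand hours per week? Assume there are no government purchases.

Setting quantity demanded equal to quantity supplied, 60 - 2P = P - 9, gives P* = 23 and Q* = 14.
The floor of 29 is above the equilibrium price 23, so it binds.
At P = 29: Qd = 60 - 2·29 = 2 and Qs = 29 - 9 = 20.
The quantity actually transacted is the short side, demand: 2.

2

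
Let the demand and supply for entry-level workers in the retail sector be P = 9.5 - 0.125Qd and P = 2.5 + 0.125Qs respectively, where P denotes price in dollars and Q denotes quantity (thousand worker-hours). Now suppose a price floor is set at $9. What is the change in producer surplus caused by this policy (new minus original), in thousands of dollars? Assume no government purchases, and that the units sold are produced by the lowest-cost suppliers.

Rearranging demand gives Qd = 76 - 8P; rearranging supply gives Qs = 8P - 20. Setting quantity demanded equal to quantity supplied, 76 - 8P = 8P - 20, gives P* = 6 and Q* = 28.
Because the floor (9) lies above the market-clearing price, it is binding.
At P = 9: Qd = 76 - 8·9 = 4 and Qs = 8·9 - 20 = 52.
Producer surplus without the control is ½ · (6 - 2.5) · 28 = 49.
With the floor, 4 units are sold at 9. The supply price at Q = 4 is 3, so PS = ½ · [(9 - 2.5) + (9 - 3)] · 4 = 25.
Change in producer surplus = 25 - 49 = -24.

-24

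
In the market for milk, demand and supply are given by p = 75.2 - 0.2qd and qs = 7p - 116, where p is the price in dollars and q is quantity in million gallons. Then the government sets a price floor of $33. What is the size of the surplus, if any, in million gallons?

0

Rearranging demand gives qd = 376 - 5p. Setting quantity demanded equal to quantity supplied, 376 - 5p = 7p - 116, gives p* = 41 and q* = 171.
Since 33 is below p* = 41, the floor does not bind and the free-market outcome prevails.
Since the control does not bind, there is no surplus.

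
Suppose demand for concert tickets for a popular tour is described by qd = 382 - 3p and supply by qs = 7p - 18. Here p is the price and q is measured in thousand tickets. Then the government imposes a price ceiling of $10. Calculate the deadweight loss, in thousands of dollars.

10500

Setting quantity demanded equal to quantity supplied, 382 - 3p = 7p - 18, gives p* = 40 and q* = 262.
Because the ceiling (10) lies below the market-clearing price, it is binding.
At p = 10: qd = 382 - 3·10 = 352 and qs = 7·10 - 18 = 52.
Quantity traded falls to 52. At q = 52 the demand price is (382 - 52)/3 = 110 and the supply price is (18 + 52)/7 = 10.
Deadweight loss = ½ · (110 - 10) · (262 - 52) = ½ · 100 · 210 = 10500.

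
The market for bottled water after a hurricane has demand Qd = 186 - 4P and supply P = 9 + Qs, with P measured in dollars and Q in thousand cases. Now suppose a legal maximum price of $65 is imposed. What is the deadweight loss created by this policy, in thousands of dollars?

0

Rearranging supply gives Qs = P - 9. In a free market, 186 - 4P = P - 9 gives the equilibrium P* = 39, Q* = 30.
Since 65 is above P* = 39, the ceiling does not bind and the free-market outcome prevails.
Since the control does not bind, no trades are prevented and deadweight loss is zero.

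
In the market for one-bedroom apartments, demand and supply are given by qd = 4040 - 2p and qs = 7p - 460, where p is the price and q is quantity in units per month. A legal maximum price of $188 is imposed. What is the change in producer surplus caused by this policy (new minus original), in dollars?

Without the control the market clears where 4040 - 2p = 7p - 460, i.e. p* = 500 and q* = 3040.
Since 188 < 500, the ceiling is binding.
At p = 188: qd = 4040 - 2·188 = 3664 and qs = 7·188 - 460 = 856.
Producer surplus without the control is ½ · (500 - 460/7) · 3040 = 4620800/7.
With the ceiling, producers sell 856 units at 188, so PS = ½ · (188 - 460/7) · 856 = 366368/7.
Change in producer surplus = 366368/7 - 4620800/7 = -607776.

-607776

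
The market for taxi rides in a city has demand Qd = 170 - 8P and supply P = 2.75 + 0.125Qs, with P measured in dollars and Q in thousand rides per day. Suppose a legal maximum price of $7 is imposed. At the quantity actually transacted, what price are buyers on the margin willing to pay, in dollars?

Rearranging supply gives Qs = 8P - 22. Without the control the market clears where 170 - 8P = 8P - 22, i.e. P* = 12 and Q* = 74.
Since 7 < 12, the ceiling is binding.
At P = 7: Qd = 170 - 8·7 = 114 and Qs = 8·7 - 22 = 34.
Only 34 units reach the market. On the demand curve, the marginal buyer's willingness to pay at Q = 34 is (170 - 34)/8 = 17.

17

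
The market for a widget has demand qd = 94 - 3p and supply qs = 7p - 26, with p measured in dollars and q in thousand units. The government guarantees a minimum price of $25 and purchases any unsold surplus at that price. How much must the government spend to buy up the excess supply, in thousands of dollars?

Equilibrium: 94 - 3p = 7p - 26, so 120 = 10p and p* = 12, q* = 58.
Since 25 > 12, the floor is binding.
At p = 25: qd = 94 - 3·25 = 19 and qs = 7·25 - 26 = 149.
Surplus = qs - qd = 130.
Government expenditure = surplus × support price = 130 × 25 = 3250.

3250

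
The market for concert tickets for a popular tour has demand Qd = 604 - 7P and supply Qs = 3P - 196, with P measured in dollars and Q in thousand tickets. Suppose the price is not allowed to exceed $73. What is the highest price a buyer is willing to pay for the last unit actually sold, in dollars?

In a free market, 604 - 7P = 3P - 196 gives the equilibrium P* = 80, Q* = 44.
The ceiling of 73 is below the equilibrium price 80, so it binds.
At P = 73: Qd = 604 - 7·73 = 93 and Qs = 3·73 - 196 = 23.
Only 23 units reach the market. On the demand curve, the marginal buyer's willingness to pay at Q = 23 is (604 - 23)/7 = 83.

83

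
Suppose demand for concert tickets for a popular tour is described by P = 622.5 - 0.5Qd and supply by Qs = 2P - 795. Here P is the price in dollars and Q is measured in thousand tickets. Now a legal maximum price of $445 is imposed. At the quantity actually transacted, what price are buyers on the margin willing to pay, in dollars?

Rearranging demand gives Qd = 1245 - 2P. Setting quantity demanded equal to quantity supplied, 1245 - 2P = 2P - 795, gives P* = 510 and Q* = 225.
The ceiling of 445 is below the equilibrium price 510, so it binds.
At P = 445: Qd = 1245 - 2·445 = 355 and Qs = 2·445 - 795 = 95.
Only 95 units reach the market. On the demand curve, the marginal buyer's willingness to pay at Q = 95 is (1245 - 95)/2 = 575.

575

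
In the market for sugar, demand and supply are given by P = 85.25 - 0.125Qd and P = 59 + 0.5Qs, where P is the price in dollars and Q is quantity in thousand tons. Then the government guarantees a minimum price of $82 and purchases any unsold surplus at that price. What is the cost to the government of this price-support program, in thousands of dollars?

Rearranging demand gives Qd = 682 - 8P; rearranging supply gives Qs = 2P - 118. Setting quantity demanded equal to quantity supplied, 682 - 8P = 2P - 118, gives P* = 80 and Q* = 42.
Since 82 > 80, the floor is binding.
At P = 82: Qd = 682 - 8·82 = 26 and Qs = 2·82 - 118 = 46.
Surplus = Qs - Qd = 20.
Government expenditure = surplus × support price = 20 × 82 = 1640.

1640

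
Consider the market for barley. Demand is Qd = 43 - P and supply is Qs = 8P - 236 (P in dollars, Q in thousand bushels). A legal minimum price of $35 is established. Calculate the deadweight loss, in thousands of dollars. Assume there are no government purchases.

9

Without the control the market clears where 43 - P = 8P - 236, i.e. P* = 31 and Q* = 12.
Because the floor (35) lies above the market-clearing price, it is binding.
At P = 35: Qd = 43 - 35 = 8 and Qs = 8·35 - 236 = 44.
Quantity traded falls to 8. At Q = 8 the demand price is 43 - 8 = 35 and the supply price is (236 + 8)/8 = 30.5.
Deadweight loss = ½ · (35 - 30.5) · (12 - 8) = ½ · 4.5 · 4 = 9.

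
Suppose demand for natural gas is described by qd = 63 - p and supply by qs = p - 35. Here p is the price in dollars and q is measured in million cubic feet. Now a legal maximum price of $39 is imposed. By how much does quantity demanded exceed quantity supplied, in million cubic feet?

Without the control the market clears where 63 - p = p - 35, i.e. p* = 49 and q* = 14.
The ceiling of 39 is below the equilibrium price 49, so it binds.
At p = 39: qd = 63 - 39 = 24 and qs = 39 - 35 = 4.
Shortage = qd - qs = 24 - 4 = 20.

20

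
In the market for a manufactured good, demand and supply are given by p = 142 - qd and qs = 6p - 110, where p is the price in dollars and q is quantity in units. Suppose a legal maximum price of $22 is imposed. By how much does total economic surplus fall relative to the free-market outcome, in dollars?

Rearranging demand gives qd = 142 - p. Equilibrium: 142 - p = 6p - 110, so 252 = 7p and p* = 36, q* = 106.
The ceiling of 22 is below the equilibrium price 36, so it binds.
At p = 22: qd = 142 - 22 = 120 and qs = 6·22 - 110 = 22.
Quantity traded falls to 22. At q = 22 the demand price is 142 - 22 = 120 and the supply price is (110 + 22)/6 = 22.
Deadweight loss = ½ · (120 - 22) · (106 - 22) = ½ · 98 · 84 = 4116.

4116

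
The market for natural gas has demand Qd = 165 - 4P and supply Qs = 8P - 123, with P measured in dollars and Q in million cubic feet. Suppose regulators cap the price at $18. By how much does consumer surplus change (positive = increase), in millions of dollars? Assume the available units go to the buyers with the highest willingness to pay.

Setting quantity demanded equal to quantity supplied, 165 - 4P = 8P - 123, gives P* = 24 and Q* = 69.
Since 18 < 24, the ceiling is binding.
At P = 18: Qd = 165 - 4·18 = 93 and Qs = 8·18 - 123 = 21.
Consumer surplus without the control is ½ · (41.25 - 24) · 69 = 595.125.
With the ceiling, 21 units are sold at 18 (assume they go to the highest-value buyers). The demand price at Q = 21 is 36, so CS = ½ · [(41.25 - 18) + (36 - 18)] · 21 = 433.125.
Change in consumer surplus = 433.125 - 595.125 = -162.

-162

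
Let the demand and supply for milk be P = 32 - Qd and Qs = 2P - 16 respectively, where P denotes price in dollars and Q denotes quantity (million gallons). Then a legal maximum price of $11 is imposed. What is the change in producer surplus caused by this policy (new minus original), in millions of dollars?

Rearranging demand gives Qd = 32 - P. In a free market, 32 - P = 2P - 16 gives the equilibrium P* = 16, Q* = 16.
The ceiling of 11 is below the equilibrium price 16, so it binds.
At P = 11: Qd = 32 - 11 = 21 and Qs = 2·11 - 16 = 6.
Producer surplus without the control is ½ · (16 - 8) · 16 = 64.
With the ceiling, producers sell 6 units at 11, so PS = ½ · (11 - 8) · 6 = 9.
Change in producer surplus = 9 - 64 = -55.

-55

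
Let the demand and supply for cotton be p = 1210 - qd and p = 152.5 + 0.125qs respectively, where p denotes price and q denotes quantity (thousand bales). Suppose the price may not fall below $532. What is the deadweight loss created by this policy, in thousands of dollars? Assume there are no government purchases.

Rearranging demand gives qd = 1210 - p; rearranging supply gives qs = 8p - 1220. Equilibrium: 1210 - p = 8p - 1220, so 2430 = 9p and p* = 270, q* = 940.
Since 532 > 270, the floor is binding.
At p = 532: qd = 1210 - 532 = 678 and qs = 8·532 - 1220 = 3036.
Quantity traded falls to 678. At q = 678 the demand price is 1210 - 678 = 532 and the supply price is (1220 + 678)/8 = 237.25.
Deadweight loss = ½ · (532 - 237.25) · (940 - 678) = ½ · 294.75 · 262 = 38612.25.

38612.25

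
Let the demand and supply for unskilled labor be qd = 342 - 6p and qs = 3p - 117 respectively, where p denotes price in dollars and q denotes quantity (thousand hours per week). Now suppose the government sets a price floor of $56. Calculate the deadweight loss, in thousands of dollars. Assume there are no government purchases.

225

Setting quantity demanded equal to quantity supplied, 342 - 6p = 3p - 117, gives p* = 51 and q* = 36.
Because the floor (56) lies above the market-clearing price, it is binding.
At p = 56: qd = 342 - 6·56 = 6 and qs = 3·56 - 117 = 51.
Quantity traded falls to 6. At q = 6 the demand price is (342 - 6)/6 = 56 and the supply price is (117 + 6)/3 = 41.
Deadweight loss = ½ · (56 - 41) · (36 - 6) = ½ · 15 · 30 = 225.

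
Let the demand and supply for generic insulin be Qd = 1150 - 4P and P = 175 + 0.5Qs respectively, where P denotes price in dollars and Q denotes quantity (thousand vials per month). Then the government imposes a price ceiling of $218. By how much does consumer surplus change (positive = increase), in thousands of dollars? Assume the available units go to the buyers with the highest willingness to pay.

2240

Rearranging supply gives Qs = 2P - 350. Setting quantity demanded equal to quantity supplied, 1150 - 4P = 2P - 350, gives P* = 250 and Q* = 150.
The ceiling of 218 is below the equilibrium price 250, so it binds.
At P = 218: Qd = 1150 - 4·218 = 278 and Qs = 2·218 - 350 = 86.
Consumer surplus without the control is ½ · (287.5 - 250) · 150 = 2812.5.
With the ceiling, 86 units are sold at 218 (assume they go to the highest-value buyers). The demand price at Q = 86 is 266, so CS = ½ · [(287.5 - 218) + (266 - 218)] · 86 = 5052.5.
Change in consumer surplus = 5052.5 - 2812.5 = 2240.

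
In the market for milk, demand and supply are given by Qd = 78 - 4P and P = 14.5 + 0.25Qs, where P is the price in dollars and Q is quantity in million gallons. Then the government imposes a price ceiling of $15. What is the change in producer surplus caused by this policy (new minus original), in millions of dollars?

Rearranging supply gives Qs = 4P - 58. Equilibrium: 78 - 4P = 4P - 58, so 136 = 8P and P* = 17, Q* = 10.
Because the ceiling (15) lies below the market-clearing price, it is binding.
At P = 15: Qd = 78 - 4·15 = 18 and Qs = 4·15 - 58 = 2.
Producer surplus without the control is ½ · (17 - 14.5) · 10 = 12.5.
With the ceiling, producers sell 2 units at 15, so PS = ½ · (15 - 14.5) · 2 = 0.5.
Change in producer surplus = 0.5 - 12.5 = -12.

-12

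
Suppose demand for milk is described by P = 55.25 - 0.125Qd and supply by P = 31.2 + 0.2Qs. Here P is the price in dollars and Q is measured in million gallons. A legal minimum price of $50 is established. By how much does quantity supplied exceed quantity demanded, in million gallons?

52

Rearranging demand gives Qd = 442 - 8P; rearranging supply gives Qs = 5P - 156. Setting quantity demanded equal to quantity supplied, 442 - 8P = 5P - 156, gives P* = 46 and Q* = 74.
Because the floor (50) lies above the market-clearing price, it is binding.
At P = 50: Qd = 442 - 8·50 = 42 and Qs = 5·50 - 156 = 94.
Surplus = Qs - Qd = 94 - 42 = 52.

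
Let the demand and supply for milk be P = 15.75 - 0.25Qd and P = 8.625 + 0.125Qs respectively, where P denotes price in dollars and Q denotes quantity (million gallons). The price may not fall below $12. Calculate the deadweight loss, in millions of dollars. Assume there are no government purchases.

3

Rearranging demand gives Qd = 63 - 4P; rearranging supply gives Qs = 8P - 69. Equilibrium: 63 - 4P = 8P - 69, so 132 = 12P and P* = 11, Q* = 19.
The floor of 12 is above the equilibrium price 11, so it binds.
At P = 12: Qd = 63 - 4·12 = 15 and Qs = 8·12 - 69 = 27.
Quantity traded falls to 15. At Q = 15 the demand price is (63 - 15)/4 = 12 and the supply price is (69 + 15)/8 = 10.5.
Deadweight loss = ½ · (12 - 10.5) · (19 - 15) = ½ · 1.5 · 4 = 3.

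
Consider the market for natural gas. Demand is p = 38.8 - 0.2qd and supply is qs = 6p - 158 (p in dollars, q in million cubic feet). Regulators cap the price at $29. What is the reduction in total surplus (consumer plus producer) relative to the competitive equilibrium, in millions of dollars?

59.4

Rearranging demand gives qd = 194 - 5p. Without the control the market clears where 194 - 5p = 6p - 158, i.e. p* = 32 and q* = 34.
The ceiling of 29 is below the equilibrium price 32, so it binds.
At p = 29: qd = 194 - 5·29 = 49 and qs = 6·29 - 158 = 16.
Quantity traded falls to 16. At q = 16 the demand price is (194 - 16)/5 = 35.6 and the supply price is (158 + 16)/6 = 29.
Deadweight loss = ½ · (35.6 - 29) · (34 - 16) = ½ · 6.6 · 18 = 59.4.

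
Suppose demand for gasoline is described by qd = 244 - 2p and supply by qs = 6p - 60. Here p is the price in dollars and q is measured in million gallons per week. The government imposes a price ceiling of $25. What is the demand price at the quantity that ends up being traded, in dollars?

77

Equilibrium: 244 - 2p = 6p - 60, so 304 = 8p and p* = 38, q* = 168.
The ceiling of 25 is below the equilibrium price 38, so it binds.
At p = 25: qd = 244 - 2·25 = 194 and qs = 6·25 - 60 = 90.
Only 90 units reach the market. On the demand curve, the marginal buyer's willingness to pay at q = 90 is (244 - 90)/2 = 77.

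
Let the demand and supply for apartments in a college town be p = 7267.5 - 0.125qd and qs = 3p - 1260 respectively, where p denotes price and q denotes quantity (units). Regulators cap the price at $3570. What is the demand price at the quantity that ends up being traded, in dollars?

Rearranging demand gives qd = 58140 - 8p. In a free market, 58140 - 8p = 3p - 1260 gives the equilibrium p* = 5400, q* = 14940.
The ceiling of 3570 is below the equilibrium price 5400, so it binds.
At p = 3570: qd = 58140 - 8·3570 = 29580 and qs = 3·3570 - 1260 = 9450.
Only 9450 units reach the market. On the demand curve, the marginal buyer's willingness to pay at q = 9450 is (58140 - 9450)/8 = 6086.25.

6086.25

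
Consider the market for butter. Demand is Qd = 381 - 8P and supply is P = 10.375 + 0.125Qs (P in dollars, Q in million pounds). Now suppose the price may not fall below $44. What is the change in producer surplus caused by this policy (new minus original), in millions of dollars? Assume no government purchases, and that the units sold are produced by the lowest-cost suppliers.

-465

Rearranging supply gives Qs = 8P - 83. Without the control the market clears where 381 - 8P = 8P - 83, i.e. P* = 29 and Q* = 149.
The floor of 44 is above the equilibrium price 29, so it binds.
At P = 44: Qd = 381 - 8·44 = 29 and Qs = 8·44 - 83 = 269.
Producer surplus without the control is ½ · (29 - 10.375) · 149 = 1387.5625.
With the floor, 29 units are sold at 44. The supply price at Q = 29 is 14, so PS = ½ · [(44 - 10.375) + (44 - 14)] · 29 = 922.5625.
Change in producer surplus = 922.5625 - 1387.5625 = -465.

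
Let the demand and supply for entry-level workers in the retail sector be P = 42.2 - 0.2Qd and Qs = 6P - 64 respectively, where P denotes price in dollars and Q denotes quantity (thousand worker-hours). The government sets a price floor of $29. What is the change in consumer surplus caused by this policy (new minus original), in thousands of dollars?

-304

Rearranging demand gives Qd = 211 - 5P. Without the control the market clears where 211 - 5P = 6P - 64, i.e. P* = 25 and Q* = 86.
Because the floor (29) lies above the market-clearing price, it is binding.
At P = 29: Qd = 211 - 5·29 = 66 and Qs = 6·29 - 64 = 110.
Consumer surplus without the control is ½ · (42.2 - 25) · 86 = 739.6.
With the floor, consumers buy 66 units at 29, so CS = ½ · (42.2 - 29) · 66 = 435.6.
Change in consumer surplus = 435.6 - 739.6 = -304.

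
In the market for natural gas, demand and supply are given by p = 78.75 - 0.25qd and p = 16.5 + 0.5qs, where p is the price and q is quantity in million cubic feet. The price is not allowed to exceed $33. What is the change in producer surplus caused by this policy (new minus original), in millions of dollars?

-1450

Rearranging demand gives qd = 315 - 4p; rearranging supply gives qs = 2p - 33. Setting quantity demanded equal to quantity supplied, 315 - 4p = 2p - 33, gives p* = 58 and q* = 83.
Since 33 < 58, the ceiling is binding.
At p = 33: qd = 315 - 4·33 = 183 and qs = 2·33 - 33 = 33.
Producer surplus without the control is ½ · (58 - 16.5) · 83 = 1722.25.
With the ceiling, producers sell 33 units at 33, so PS = ½ · (33 - 16.5) · 33 = 272.25.
Change in producer surplus = 272.25 - 1722.25 = -1450.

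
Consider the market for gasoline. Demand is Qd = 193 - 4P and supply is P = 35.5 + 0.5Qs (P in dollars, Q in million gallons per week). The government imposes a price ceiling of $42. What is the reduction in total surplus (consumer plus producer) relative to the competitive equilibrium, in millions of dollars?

6

Rearranging supply gives Qs = 2P - 71. Setting quantity demanded equal to quantity supplied, 193 - 4P = 2P - 71, gives P* = 44 and Q* = 17.
Because the ceiling (42) lies below the market-clearing price, it is binding.
At P = 42: Qd = 193 - 4·42 = 25 and Qs = 2·42 - 71 = 13.
Quantity traded falls to 13. At Q = 13 the demand price is (193 - 13)/4 = 45 and the supply price is (71 + 13)/2 = 42.
Deadweight loss = ½ · (45 - 42) · (17 - 13) = ½ · 3 · 4 = 6.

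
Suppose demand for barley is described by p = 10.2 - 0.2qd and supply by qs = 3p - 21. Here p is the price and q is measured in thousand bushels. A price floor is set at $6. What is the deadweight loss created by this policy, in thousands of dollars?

Rearranging demand gives qd = 51 - 5p. Setting quantity demanded equal to quantity supplied, 51 - 5p = 3p - 21, gives p* = 9 and q* = 6.
The floor of 6 is below the equilibrium price 9, so it is not binding; the market clears at p* = 9, q* = 6.
Since the control does not bind, no trades are prevented and deadweight loss is zero.

0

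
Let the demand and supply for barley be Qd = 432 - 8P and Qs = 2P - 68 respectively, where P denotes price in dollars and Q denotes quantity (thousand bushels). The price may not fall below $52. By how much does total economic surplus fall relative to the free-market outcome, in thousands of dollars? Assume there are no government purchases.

80

Setting quantity demanded equal to quantity supplied, 432 - 8P = 2P - 68, gives P* = 50 and Q* = 32.
The floor of 52 is above the equilibrium price 50, so it binds.
At P = 52: Qd = 432 - 8·52 = 16 and Qs = 2·52 - 68 = 36.
Quantity traded falls to 16. At Q = 16 the demand price is (432 - 16)/8 = 52 and the supply price is (68 + 16)/2 = 42.
Deadweight loss = ½ · (52 - 42) · (32 - 16) = ½ · 10 · 16 = 80.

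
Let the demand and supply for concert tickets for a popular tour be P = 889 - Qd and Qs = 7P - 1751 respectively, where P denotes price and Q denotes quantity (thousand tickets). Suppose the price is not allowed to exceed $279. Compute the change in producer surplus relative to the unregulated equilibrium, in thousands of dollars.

Rearranging demand gives Qd = 889 - P. Equilibrium: 889 - P = 7P - 1751, so 2640 = 8P and P* = 330, Q* = 559.
The ceiling of 279 is below the equilibrium price 330, so it binds.
At P = 279: Qd = 889 - 279 = 610 and Qs = 7·279 - 1751 = 202.
Producer surplus without the control is ½ · (330 - 1751/7) · 559 = 312481/14.
With the ceiling, producers sell 202 units at 279, so PS = ½ · (279 - 1751/7) · 202 = 20402/7.
Change in producer surplus = 20402/7 - 312481/14 = -19405.5.

-19405.5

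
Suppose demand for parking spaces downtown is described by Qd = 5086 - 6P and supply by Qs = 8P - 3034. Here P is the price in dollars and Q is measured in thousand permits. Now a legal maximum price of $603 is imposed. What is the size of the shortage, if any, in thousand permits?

0

In a free market, 5086 - 6P = 8P - 3034 gives the equilibrium P* = 580, Q* = 1606.
The ceiling of 603 is above the equilibrium price 580, so it is not binding; the market clears at P* = 580, Q* = 1606.
Since the control does not bind, there is no shortage.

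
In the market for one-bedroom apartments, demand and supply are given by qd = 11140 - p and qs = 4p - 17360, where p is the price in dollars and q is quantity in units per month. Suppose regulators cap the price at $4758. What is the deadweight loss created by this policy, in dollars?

Setting quantity demanded equal to quantity supplied, 11140 - p = 4p - 17360, gives p* = 5700 and q* = 5440.
Because the ceiling (4758) lies below the market-clearing price, it is binding.
At p = 4758: qd = 11140 - 4758 = 6382 and qs = 4·4758 - 17360 = 1672.
Quantity traded falls to 1672. At q = 1672 the demand price is 11140 - 1672 = 9468 and the supply price is (17360 + 1672)/4 = 4758.
Deadweight loss = ½ · (9468 - 4758) · (5440 - 1672) = ½ · 4710 · 3768 = 8873640.

8873640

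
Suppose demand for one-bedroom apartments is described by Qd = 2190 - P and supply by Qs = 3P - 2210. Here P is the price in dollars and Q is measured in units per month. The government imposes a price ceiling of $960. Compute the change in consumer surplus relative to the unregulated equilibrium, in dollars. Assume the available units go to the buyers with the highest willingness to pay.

Equilibrium: 2190 - P = 3P - 2210, so 4400 = 4P and P* = 1100, Q* = 1090.
The ceiling of 960 is below the equilibrium price 1100, so it binds.
At P = 960: Qd = 2190 - 960 = 1230 and Qs = 3·960 - 2210 = 670.
Consumer surplus without the control is ½ · (2190 - 1100) · 1090 = 594050.
With the ceiling, 670 units are sold at 960 (assume they go to the highest-value buyers). The demand price at Q = 670 is 1520, so CS = ½ · [(2190 - 960) + (1520 - 960)] · 670 = 599650.
Change in consumer surplus = 599650 - 594050 = 5600.

5600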